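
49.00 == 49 True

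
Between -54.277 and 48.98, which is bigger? 48.98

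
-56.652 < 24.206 True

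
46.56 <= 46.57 True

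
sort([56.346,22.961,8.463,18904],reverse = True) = [18904,56.346,22.961,8.463]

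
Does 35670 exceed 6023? Yes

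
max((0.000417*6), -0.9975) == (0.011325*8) False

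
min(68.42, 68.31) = 68.31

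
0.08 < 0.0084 False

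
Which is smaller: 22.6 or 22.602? 22.6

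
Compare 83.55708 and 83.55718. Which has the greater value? 83.55718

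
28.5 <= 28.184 False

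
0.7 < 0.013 False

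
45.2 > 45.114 True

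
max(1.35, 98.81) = 98.81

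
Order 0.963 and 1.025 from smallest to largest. 0.963, 1.025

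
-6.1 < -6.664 False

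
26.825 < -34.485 False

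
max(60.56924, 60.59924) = 60.59924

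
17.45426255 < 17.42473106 False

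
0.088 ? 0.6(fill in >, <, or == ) <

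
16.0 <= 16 True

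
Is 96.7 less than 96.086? No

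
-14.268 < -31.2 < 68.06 False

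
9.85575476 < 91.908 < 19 False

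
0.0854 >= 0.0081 True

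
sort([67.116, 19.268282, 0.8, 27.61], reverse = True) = [67.116, 27.61, 19.268282, 0.8]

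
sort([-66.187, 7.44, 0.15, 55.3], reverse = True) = [55.3, 7.44, 0.15, -66.187]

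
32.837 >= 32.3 True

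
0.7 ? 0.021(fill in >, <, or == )>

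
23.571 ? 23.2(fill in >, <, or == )>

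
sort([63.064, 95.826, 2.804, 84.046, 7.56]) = [2.804, 7.56, 63.064, 84.046, 95.826]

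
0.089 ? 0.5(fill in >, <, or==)<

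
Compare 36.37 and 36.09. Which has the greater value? 36.37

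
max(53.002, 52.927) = 53.002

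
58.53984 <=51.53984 False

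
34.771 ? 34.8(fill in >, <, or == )<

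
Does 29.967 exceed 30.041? No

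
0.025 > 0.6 False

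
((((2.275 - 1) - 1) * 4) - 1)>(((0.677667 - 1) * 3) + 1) True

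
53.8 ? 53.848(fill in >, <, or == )<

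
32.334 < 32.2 False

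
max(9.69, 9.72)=9.72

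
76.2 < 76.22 True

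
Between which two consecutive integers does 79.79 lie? 79 and 80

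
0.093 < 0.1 True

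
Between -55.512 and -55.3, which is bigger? -55.3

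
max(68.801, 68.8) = 68.801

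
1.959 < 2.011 True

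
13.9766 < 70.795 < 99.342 True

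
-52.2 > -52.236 True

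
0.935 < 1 True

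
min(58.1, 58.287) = 58.1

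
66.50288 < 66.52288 True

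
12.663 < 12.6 False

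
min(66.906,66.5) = 66.5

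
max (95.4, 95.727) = 95.727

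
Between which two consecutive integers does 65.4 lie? 65 and 66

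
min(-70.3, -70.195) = -70.3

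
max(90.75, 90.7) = 90.75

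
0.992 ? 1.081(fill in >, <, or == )<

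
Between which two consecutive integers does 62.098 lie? 62 and 63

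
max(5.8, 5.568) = 5.8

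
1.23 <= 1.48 True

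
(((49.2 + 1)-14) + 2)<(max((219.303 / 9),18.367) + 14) True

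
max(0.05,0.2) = 0.2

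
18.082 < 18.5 True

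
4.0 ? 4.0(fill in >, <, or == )==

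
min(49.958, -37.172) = -37.172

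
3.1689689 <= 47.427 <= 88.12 True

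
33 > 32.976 True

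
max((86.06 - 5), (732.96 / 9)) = 81.44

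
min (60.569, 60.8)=60.569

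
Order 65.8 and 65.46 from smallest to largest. 65.46, 65.8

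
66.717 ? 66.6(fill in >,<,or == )>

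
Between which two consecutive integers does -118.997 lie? -119 and -118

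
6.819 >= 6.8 True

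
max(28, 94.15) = 94.15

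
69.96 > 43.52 True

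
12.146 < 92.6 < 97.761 True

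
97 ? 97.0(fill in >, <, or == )==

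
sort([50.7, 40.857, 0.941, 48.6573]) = [0.941, 40.857, 48.6573, 50.7]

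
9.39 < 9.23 False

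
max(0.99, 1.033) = 1.033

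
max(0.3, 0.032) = 0.3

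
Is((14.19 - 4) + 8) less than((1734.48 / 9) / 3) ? Yes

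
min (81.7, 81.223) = 81.223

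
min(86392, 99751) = 86392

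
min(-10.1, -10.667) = -10.667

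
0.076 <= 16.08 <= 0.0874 False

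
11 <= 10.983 False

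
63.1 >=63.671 False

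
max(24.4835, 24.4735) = 24.4835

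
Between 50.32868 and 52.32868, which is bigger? 52.32868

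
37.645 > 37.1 True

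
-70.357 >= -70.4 True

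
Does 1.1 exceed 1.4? No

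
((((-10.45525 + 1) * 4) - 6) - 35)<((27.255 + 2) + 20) True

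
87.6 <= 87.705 True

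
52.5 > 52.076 True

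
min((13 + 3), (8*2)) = 16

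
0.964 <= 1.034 True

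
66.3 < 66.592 True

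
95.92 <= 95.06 False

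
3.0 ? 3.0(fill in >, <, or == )==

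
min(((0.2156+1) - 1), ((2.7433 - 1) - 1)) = 0.2156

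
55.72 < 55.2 False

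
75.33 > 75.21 True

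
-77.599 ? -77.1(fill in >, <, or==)<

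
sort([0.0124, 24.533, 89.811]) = [0.0124, 24.533, 89.811]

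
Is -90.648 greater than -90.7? Yes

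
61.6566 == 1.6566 False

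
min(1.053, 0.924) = 0.924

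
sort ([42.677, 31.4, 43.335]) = [31.4, 42.677, 43.335]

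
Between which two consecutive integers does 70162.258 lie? 70162 and 70163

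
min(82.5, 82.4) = 82.4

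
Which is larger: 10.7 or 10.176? 10.7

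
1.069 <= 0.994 False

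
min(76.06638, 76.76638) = 76.06638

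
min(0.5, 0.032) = 0.032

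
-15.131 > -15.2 True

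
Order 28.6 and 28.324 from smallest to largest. 28.324, 28.6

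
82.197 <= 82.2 True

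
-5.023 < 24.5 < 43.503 True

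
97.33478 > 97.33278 True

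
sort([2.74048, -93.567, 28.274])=[-93.567, 2.74048, 28.274]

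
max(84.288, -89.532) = 84.288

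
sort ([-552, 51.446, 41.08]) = [-552, 41.08, 51.446]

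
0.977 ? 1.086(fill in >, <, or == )<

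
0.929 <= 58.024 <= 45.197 False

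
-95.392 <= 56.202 True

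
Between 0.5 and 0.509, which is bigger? 0.509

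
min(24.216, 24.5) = 24.216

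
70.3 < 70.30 False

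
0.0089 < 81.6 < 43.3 False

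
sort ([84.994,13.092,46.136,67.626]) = [13.092,46.136,67.626,84.994]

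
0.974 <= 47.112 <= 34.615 False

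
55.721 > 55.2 True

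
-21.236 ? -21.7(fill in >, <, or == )>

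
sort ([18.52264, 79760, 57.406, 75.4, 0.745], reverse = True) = [79760, 75.4, 57.406, 18.52264, 0.745]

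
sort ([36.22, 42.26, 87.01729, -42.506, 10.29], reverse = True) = [87.01729, 42.26, 36.22, 10.29, -42.506]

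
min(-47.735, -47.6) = -47.735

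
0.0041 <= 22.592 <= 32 True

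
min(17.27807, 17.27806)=17.27806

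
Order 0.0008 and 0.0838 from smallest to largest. 0.0008, 0.0838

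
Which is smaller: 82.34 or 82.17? 82.17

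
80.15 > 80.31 False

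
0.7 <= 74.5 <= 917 True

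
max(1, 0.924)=1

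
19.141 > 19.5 False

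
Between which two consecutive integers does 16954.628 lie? 16954 and 16955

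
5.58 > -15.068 True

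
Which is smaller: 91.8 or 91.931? 91.8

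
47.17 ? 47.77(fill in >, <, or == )<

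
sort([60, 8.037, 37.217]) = [8.037, 37.217, 60]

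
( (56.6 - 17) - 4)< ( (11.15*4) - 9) False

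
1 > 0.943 True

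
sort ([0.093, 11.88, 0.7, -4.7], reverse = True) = [11.88, 0.7, 0.093, -4.7]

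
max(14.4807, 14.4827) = 14.4827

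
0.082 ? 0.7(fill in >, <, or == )<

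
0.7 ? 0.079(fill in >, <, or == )>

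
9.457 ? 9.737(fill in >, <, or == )<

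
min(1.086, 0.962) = 0.962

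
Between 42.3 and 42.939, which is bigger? 42.939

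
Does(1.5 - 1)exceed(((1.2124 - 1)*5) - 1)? Yes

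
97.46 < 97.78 True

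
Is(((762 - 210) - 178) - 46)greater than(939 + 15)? No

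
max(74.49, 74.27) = 74.49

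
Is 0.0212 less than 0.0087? No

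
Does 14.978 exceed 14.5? Yes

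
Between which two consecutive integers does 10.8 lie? 10 and 11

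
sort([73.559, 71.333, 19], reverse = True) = [73.559, 71.333, 19]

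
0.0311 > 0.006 True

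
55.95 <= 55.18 False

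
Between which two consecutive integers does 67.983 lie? 67 and 68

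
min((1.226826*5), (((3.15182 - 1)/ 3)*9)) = 6.13413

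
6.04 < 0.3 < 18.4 False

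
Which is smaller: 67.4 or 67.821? 67.4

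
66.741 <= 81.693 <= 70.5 False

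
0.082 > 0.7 False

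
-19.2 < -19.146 True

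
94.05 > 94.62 False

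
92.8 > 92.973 False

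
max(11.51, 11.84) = 11.84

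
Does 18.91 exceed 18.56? Yes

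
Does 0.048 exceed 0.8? No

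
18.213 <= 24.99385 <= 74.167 True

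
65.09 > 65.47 False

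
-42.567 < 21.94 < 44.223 True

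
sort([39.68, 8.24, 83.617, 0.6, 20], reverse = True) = [83.617, 39.68, 20, 8.24, 0.6]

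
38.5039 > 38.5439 False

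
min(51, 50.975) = 50.975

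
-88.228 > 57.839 False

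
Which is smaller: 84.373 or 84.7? 84.373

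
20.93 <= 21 True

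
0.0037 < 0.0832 True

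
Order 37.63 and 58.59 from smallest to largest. 37.63, 58.59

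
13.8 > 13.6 True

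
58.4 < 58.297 False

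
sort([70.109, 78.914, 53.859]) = [53.859, 70.109, 78.914]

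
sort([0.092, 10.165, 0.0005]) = [0.0005, 0.092, 10.165]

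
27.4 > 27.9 False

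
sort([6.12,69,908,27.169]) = [6.12,27.169,69,908]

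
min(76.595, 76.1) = 76.1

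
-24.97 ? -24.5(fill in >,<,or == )<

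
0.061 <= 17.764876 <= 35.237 True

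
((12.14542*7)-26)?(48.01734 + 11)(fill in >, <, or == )>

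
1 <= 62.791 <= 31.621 False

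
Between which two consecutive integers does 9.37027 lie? 9 and 10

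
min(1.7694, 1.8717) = 1.7694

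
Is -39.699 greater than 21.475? No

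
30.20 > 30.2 False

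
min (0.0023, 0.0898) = 0.0023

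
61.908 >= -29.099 True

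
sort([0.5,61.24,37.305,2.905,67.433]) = [0.5,2.905,37.305,61.24,67.433]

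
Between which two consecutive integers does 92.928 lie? 92 and 93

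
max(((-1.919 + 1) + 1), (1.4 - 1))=0.4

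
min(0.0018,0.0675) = 0.0018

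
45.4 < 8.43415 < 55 False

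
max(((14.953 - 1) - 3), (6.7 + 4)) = 10.953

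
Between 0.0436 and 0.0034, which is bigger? 0.0436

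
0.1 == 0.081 False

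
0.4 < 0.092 False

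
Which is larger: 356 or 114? 356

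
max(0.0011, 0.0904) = 0.0904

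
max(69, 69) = 69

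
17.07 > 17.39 False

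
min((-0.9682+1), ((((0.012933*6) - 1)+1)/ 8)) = 0.00969975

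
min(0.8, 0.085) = 0.085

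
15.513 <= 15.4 False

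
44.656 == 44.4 False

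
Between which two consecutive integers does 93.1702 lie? 93 and 94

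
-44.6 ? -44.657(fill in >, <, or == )>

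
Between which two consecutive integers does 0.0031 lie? 0 and 1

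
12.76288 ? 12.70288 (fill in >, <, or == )>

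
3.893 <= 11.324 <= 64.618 True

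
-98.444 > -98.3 False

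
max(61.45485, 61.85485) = 61.85485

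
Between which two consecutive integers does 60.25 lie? 60 and 61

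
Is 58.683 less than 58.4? No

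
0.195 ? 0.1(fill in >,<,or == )>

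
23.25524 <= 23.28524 True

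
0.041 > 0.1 False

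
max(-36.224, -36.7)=-36.224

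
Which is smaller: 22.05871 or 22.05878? 22.05871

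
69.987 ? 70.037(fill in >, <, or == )<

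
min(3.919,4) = 3.919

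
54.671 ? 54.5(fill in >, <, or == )>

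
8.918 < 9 True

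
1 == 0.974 False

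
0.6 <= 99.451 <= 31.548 False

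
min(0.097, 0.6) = 0.097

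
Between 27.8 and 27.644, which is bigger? 27.8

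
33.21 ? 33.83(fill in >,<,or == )<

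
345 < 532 True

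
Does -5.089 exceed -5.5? Yes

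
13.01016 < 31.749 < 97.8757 True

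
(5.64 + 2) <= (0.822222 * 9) False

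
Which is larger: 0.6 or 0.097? 0.6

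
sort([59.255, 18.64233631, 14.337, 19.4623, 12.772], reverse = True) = [59.255, 19.4623, 18.64233631, 14.337, 12.772]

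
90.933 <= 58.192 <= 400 False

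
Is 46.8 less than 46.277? No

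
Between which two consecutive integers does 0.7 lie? 0 and 1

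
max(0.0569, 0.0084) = 0.0569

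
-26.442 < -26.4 True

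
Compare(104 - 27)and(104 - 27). They are equal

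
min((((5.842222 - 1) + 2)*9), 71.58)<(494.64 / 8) True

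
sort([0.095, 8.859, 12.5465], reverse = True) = [12.5465, 8.859, 0.095]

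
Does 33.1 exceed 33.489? No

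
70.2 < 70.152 False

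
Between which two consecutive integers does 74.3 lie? 74 and 75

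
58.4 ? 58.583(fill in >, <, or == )<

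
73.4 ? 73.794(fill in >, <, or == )<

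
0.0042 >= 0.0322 False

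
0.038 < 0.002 False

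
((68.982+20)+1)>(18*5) False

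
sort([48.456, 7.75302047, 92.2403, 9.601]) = [7.75302047, 9.601, 48.456, 92.2403]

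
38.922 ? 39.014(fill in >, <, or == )<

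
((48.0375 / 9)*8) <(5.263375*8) False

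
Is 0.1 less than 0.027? No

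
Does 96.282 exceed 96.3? No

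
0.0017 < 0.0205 True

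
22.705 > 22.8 False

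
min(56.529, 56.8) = 56.529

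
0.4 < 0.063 False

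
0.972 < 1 True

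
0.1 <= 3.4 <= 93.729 True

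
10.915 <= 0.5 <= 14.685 False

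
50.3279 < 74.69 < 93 True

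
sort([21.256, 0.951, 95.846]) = [0.951, 21.256, 95.846]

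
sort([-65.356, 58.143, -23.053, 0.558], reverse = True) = [58.143, 0.558, -23.053, -65.356]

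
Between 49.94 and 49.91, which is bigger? 49.94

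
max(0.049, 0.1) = 0.1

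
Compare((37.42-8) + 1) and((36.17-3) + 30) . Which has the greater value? ((36.17-3) + 30)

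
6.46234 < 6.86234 True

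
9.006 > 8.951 True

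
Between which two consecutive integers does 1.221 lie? 1 and 2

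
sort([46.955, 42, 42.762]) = [42, 42.762, 46.955]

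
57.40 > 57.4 False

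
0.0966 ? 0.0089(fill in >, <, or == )>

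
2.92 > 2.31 True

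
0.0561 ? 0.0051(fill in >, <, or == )>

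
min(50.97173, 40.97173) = 40.97173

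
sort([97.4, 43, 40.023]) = [40.023, 43, 97.4]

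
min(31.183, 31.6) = 31.183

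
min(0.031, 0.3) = 0.031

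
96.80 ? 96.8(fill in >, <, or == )==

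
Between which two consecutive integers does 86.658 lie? 86 and 87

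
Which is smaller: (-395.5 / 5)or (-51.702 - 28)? (-51.702 - 28)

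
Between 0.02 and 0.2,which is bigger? 0.2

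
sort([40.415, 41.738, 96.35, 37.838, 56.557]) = [37.838, 40.415, 41.738, 56.557, 96.35]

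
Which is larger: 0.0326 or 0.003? 0.0326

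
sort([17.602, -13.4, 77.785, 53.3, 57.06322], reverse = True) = [77.785, 57.06322, 53.3, 17.602, -13.4]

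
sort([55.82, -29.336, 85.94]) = [-29.336, 55.82, 85.94]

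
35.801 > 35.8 True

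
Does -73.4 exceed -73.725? Yes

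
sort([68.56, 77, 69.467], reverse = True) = [77, 69.467, 68.56]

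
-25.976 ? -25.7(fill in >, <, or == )<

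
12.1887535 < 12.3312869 True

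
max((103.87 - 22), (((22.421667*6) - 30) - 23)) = 81.87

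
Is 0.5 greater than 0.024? Yes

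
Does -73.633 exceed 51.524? No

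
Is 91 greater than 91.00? No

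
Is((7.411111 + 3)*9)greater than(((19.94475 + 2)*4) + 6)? No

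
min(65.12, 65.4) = 65.12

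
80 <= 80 True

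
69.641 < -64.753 False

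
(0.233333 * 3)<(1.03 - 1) False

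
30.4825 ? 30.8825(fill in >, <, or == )<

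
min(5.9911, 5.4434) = 5.4434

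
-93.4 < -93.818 False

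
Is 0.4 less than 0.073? No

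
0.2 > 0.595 False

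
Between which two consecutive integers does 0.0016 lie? 0 and 1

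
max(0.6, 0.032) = 0.6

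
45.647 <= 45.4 False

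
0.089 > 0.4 False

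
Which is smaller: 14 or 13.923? 13.923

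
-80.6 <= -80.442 True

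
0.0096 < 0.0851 True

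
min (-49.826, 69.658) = -49.826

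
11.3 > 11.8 False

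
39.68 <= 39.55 False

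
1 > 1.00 False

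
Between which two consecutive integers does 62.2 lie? 62 and 63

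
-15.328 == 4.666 False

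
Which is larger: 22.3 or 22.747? 22.747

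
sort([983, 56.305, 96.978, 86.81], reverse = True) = [983, 96.978, 86.81, 56.305]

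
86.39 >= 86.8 False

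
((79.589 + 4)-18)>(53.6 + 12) False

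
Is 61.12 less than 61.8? Yes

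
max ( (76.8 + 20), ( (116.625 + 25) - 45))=96.8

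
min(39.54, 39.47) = 39.47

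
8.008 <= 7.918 False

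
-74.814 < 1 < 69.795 True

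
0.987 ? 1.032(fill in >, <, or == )<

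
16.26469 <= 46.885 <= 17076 True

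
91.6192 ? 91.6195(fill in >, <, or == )<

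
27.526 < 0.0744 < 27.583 False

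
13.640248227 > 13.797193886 False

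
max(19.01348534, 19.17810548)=19.17810548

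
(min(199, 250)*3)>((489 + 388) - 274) False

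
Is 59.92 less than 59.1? No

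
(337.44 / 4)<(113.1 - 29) False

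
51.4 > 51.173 True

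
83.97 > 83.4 True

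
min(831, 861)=831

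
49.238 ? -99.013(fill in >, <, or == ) >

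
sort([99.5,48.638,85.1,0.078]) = [0.078,48.638,85.1,99.5]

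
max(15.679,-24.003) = 15.679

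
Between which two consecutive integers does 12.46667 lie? 12 and 13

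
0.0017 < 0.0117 True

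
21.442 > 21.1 True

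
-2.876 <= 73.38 True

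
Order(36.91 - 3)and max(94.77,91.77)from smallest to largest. (36.91 - 3),max(94.77,91.77)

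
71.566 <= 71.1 False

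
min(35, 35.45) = 35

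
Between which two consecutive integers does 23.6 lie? 23 and 24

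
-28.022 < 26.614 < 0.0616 False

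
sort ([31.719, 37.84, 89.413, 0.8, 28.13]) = [0.8, 28.13, 31.719, 37.84, 89.413]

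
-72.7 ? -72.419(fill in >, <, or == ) <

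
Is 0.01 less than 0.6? Yes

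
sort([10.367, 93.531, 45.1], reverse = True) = [93.531, 45.1, 10.367]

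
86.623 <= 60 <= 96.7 False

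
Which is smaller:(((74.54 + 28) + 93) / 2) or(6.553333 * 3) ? (6.553333 * 3)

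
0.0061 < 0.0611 True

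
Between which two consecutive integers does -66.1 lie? -67 and -66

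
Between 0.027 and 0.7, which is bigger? 0.7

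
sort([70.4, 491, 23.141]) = [23.141, 70.4, 491]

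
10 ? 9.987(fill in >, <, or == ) >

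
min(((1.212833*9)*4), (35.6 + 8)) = 43.6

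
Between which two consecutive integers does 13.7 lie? 13 and 14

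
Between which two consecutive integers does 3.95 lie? 3 and 4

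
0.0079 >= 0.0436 False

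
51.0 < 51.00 False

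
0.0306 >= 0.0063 True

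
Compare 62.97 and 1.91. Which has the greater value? 62.97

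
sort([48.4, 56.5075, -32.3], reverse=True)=[56.5075, 48.4, -32.3]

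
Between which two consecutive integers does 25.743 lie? 25 and 26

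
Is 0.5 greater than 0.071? Yes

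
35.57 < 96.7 True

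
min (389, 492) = 389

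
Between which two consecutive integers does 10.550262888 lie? 10 and 11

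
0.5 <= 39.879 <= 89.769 True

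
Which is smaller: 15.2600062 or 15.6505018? 15.2600062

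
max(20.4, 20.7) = 20.7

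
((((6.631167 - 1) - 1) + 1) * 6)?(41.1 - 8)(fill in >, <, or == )>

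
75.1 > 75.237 False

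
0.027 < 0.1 True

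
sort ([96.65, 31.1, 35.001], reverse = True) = [96.65, 35.001, 31.1]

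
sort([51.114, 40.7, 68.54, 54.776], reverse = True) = [68.54, 54.776, 51.114, 40.7]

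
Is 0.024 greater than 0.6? No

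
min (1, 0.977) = 0.977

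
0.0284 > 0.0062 True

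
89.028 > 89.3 False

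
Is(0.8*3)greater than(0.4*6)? No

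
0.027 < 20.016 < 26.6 True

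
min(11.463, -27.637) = -27.637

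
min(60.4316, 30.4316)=30.4316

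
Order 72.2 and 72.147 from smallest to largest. 72.147, 72.2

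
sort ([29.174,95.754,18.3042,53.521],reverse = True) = [95.754,53.521,29.174,18.3042]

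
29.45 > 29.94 False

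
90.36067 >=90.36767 False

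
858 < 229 False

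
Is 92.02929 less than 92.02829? No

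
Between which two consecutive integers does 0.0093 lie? 0 and 1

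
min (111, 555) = 111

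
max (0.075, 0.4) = 0.4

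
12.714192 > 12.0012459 True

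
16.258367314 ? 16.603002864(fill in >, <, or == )<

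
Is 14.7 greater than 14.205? Yes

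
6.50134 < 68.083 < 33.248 False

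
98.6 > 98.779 False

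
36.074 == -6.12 False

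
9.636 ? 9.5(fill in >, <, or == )>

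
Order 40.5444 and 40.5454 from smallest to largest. 40.5444, 40.5454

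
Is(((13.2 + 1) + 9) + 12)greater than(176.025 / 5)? No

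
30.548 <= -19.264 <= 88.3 False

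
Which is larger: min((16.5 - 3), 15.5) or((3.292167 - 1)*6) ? ((3.292167 - 1)*6)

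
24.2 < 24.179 False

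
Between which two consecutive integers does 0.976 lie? 0 and 1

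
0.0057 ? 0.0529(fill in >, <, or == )<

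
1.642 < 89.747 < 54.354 False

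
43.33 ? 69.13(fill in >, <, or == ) <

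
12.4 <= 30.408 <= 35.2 True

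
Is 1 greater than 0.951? Yes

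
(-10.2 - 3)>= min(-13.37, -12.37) True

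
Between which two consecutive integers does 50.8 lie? 50 and 51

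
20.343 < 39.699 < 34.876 False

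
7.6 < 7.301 False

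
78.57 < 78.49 False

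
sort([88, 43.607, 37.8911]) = [37.8911, 43.607, 88]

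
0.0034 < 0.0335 True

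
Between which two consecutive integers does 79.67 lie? 79 and 80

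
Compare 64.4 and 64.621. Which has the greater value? 64.621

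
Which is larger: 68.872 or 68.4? 68.872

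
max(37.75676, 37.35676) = 37.75676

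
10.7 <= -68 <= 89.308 False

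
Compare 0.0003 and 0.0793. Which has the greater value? 0.0793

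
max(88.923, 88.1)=88.923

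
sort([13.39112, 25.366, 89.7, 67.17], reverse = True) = [89.7, 67.17, 25.366, 13.39112]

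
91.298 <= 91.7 True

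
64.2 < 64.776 True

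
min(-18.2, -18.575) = -18.575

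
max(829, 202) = 829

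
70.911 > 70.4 True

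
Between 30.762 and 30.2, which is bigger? 30.762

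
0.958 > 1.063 False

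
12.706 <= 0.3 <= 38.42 False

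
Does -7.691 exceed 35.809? No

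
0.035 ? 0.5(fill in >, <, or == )<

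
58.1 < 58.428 True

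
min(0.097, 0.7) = 0.097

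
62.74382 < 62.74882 True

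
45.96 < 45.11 False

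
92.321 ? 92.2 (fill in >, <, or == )>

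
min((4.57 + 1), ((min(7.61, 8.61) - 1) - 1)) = 5.57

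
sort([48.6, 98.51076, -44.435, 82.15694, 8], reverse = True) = [98.51076, 82.15694, 48.6, 8, -44.435]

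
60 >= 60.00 True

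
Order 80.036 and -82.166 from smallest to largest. -82.166, 80.036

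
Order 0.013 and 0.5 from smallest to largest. 0.013, 0.5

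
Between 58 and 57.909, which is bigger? 58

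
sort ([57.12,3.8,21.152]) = [3.8,21.152,57.12]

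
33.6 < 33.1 False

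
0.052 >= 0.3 False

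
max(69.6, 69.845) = 69.845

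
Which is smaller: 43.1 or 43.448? 43.1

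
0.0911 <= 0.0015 False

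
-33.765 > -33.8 True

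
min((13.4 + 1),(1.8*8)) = 14.4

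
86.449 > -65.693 True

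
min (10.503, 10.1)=10.1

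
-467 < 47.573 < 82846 True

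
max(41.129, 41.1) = 41.129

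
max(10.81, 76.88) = 76.88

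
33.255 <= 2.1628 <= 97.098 False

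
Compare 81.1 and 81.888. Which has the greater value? 81.888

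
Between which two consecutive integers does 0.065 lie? 0 and 1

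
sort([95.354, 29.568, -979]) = [-979, 29.568, 95.354]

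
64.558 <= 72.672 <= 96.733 True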